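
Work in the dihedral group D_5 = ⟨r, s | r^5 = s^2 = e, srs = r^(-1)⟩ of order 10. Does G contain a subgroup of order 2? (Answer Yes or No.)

Yes

2 | 10. A subgroup of order 2 is {e, r^2s}.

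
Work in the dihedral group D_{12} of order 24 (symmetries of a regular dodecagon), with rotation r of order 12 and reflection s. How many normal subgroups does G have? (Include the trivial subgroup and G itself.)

9

G has 34 subgroups. Checking conjugation-invariance by order — order 1: 1/1 normal; order 2: 1/13 normal; order 3: 1/1 normal; order 4: 1/7 normal; order 6: 1/5 normal; order 8: 0/3 normal; order 12: 3/3 normal; order 24: 1/1 normal.
Total normal subgroups: 9.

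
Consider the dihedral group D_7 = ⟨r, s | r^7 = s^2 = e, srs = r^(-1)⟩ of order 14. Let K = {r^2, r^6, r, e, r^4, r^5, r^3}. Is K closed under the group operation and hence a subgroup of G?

|K| = 7 divides |G| = 14, consistent with Lagrange.
K contains the identity, every element's inverse is in K, and K is closed under ·: it is a subgroup.
In fact K = ⟨r^4⟩.

Yes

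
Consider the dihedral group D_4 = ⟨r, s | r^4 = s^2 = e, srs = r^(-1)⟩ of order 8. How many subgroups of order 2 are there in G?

|G| = 8 and 2 | 8, so subgroups of order 2 are possible by Lagrange.
The subgroups of order 2 are: {e, r^2}; {e, r^2s}; {e, r^3s}; {e, rs}; … (5 in all).
So G has 5 subgroups of order 2.

5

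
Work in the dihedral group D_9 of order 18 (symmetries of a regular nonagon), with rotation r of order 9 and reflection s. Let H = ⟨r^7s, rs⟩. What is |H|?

|⟨r^7s⟩| = 2 and |⟨rs⟩| = 2, so |H| is a multiple of lcm(2, 2) = 2 and divides |G| = 18.
Closing under the operation: H = {e, r^3, r^6, rs, r^4s, r^7s}, so |H| = 6.

6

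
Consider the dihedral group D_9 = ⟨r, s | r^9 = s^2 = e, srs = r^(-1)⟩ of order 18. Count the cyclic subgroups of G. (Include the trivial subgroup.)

Each element a generates a cyclic subgroup ⟨a⟩; distinct elements may generate the same one (a cyclic group of order d has φ(d) generators).
Cyclic subgroups by order — order 1: 1; order 2: 9; order 3: 1; order 9: 1.
Total: 12.

12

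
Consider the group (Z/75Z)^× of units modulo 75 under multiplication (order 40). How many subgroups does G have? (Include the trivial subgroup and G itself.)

|G| = 40, so by Lagrange every subgroup order divides 40. Divisors: 1, 2, 4, 5, 8, 10, 20, 40.
Subgroups by order — order 1: 1; order 2: 3; order 4: 3; order 5: 1; order 8: 1; order 10: 3; order 20: 3; order 40: 1.
Total: 1 + 3 + 3 + 1 + 1 + 3 + 3 + 1 = 16.

16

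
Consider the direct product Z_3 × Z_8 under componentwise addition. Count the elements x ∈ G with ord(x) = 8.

An element (a,b) has order lcm(ord(a), ord(b)); count pairs with lcm equal to 8.
Enumerating gives 4 such elements.

4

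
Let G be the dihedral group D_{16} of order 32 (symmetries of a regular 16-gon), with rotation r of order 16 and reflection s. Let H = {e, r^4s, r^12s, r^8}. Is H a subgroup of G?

|H| = 4 divides |G| = 32, consistent with Lagrange.
H contains the identity, every element's inverse is in H, and H is closed under ·: it is a subgroup.

Yes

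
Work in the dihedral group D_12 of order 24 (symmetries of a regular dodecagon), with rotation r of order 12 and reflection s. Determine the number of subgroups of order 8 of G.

|G| = 24 and 8 | 24, so subgroups of order 8 are possible by Lagrange.
The subgroups of order 8 are: {e, r^3, r^6, r^9, rs, r^4s, r^7s, r^10s}; {e, r^3, r^6, r^9, r^2s, r^5s, r^8s, r^11s}; {e, r^3, r^6, r^9, s, r^3s, r^6s, r^9s}.
So G has 3 subgroups of order 8.

3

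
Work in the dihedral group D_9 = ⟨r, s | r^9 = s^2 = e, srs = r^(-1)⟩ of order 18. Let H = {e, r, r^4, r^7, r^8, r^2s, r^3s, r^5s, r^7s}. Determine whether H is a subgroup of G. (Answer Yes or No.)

r^4 ∈ H but its inverse r^5 ∉ H, so H is not a subgroup.

No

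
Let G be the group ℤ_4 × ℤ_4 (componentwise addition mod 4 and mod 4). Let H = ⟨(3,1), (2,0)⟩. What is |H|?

|⟨(3,1)⟩| = 4 and |⟨(2,0)⟩| = 2, so |H| is a multiple of lcm(4, 2) = 4 and divides |G| = 16.
Closing under the operation: H = {(0,0), (0,2), (1,1), (1,3), (2,0), (2,2), (3,1), (3,3)}, so |H| = 8.

8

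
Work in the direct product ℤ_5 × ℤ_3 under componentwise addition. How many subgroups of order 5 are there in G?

1

|G| = 15 and 5 | 15, so subgroups of order 5 are possible by Lagrange.
The subgroups of order 5 are: {(0,0), (1,0), (2,0), (3,0), (4,0)}.
So G has 1 subgroup of order 5.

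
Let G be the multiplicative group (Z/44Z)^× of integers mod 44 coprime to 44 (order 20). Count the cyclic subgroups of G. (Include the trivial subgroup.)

8

A cyclic subgroup of order d is generated by each of its φ(d) elements of order d, so the cyclic subgroups of order d number (#elements of order d)/φ(d).
Cyclic subgroups by order — order 1: 1; order 2: 3; order 5: 1; order 10: 3.
Total: 8.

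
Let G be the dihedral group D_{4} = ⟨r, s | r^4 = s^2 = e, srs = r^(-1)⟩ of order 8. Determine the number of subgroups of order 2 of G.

5

|G| = 8 and 2 | 8, so subgroups of order 2 are possible by Lagrange.
The subgroups of order 2 are: {e, r^2}; {e, r^2s}; {e, r^3s}; {e, rs}; … (5 in all).
So G has 5 subgroups of order 2.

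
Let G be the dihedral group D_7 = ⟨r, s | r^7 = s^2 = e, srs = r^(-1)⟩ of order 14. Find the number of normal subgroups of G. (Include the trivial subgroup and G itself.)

3

G has 10 subgroups. Checking conjugation-invariance by order — order 1: 1/1 normal; order 2: 0/7 normal; order 7: 1/1 normal; order 14: 1/1 normal.
Total normal subgroups: 3.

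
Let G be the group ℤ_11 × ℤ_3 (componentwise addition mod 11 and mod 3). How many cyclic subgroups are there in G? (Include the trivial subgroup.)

4

Each element a generates a cyclic subgroup ⟨a⟩; distinct elements may generate the same one (a cyclic group of order d has φ(d) generators).
Cyclic subgroups by order — order 1: 1; order 3: 1; order 11: 1; order 33: 1.
Total: 4.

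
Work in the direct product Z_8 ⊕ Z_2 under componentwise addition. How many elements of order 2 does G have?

An element (a,b) has order lcm(ord(a), ord(b)); count pairs with lcm equal to 2.
Enumerating gives 3 such elements.

3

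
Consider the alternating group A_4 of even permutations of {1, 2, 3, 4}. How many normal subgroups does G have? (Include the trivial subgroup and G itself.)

G has 10 subgroups. Checking conjugation-invariance by order — order 1: 1/1 normal; order 2: 0/3 normal; order 3: 0/4 normal; order 4: 1/1 normal; order 12: 1/1 normal.
Total normal subgroups: 3.

3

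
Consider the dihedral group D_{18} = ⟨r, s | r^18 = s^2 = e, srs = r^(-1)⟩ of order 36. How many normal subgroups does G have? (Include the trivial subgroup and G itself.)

G has 45 subgroups. Checking conjugation-invariance by order — order 1: 1/1 normal; order 2: 1/19 normal; order 3: 1/1 normal; order 4: 0/9 normal; order 6: 1/7 normal; order 9: 1/1 normal; order 12: 0/3 normal; order 18: 3/3 normal; order 36: 1/1 normal.
Total normal subgroups: 9.

9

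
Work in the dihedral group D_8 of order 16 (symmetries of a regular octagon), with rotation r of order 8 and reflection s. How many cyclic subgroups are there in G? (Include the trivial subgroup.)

A cyclic subgroup of order d is generated by each of its φ(d) elements of order d, so the cyclic subgroups of order d number (#elements of order d)/φ(d).
Cyclic subgroups by order — order 1: 1; order 2: 9; order 4: 1; order 8: 1.
Total: 12.

12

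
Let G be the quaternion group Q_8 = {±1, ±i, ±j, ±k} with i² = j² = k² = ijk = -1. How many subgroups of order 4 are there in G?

3

|G| = 8 and 4 | 8, so subgroups of order 4 are possible by Lagrange.
The subgroups of order 4 are: {1, -1, i, -i}; {1, -1, j, -j}; {1, -1, k, -k}.
So G has 3 subgroups of order 4.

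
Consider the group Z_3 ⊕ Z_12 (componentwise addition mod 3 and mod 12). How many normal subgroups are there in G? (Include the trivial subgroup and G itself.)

G is abelian, so every subgroup is normal.
G has 18 subgroups in total, hence 18 normal subgroups.

18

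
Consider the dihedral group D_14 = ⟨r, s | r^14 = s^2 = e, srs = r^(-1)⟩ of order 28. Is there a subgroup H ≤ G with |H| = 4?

Yes

4 | 28. A subgroup of order 4 is {e, r^7, r^3s, r^10s}.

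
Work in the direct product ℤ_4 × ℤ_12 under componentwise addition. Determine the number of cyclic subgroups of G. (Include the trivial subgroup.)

20

Group the elements of G by the cyclic subgroup they generate; each cyclic subgroup of order d accounts for φ(d) elements.
Cyclic subgroups by order — order 1: 1; order 2: 3; order 3: 1; order 4: 6; order 6: 3; order 12: 6.
Total: 20.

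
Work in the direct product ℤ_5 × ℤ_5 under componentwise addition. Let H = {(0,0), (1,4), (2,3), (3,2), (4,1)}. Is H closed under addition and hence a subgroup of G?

Yes

|H| = 5 divides |G| = 25, consistent with Lagrange.
H contains the identity, every element's inverse is in H, and H is closed under +: it is a subgroup.
In fact H = ⟨(2,3)⟩.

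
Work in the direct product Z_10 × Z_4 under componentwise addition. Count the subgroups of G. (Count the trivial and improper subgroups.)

|G| = 40, so by Lagrange every subgroup order divides 40. Divisors: 1, 2, 4, 5, 8, 10, 20, 40.
Subgroups by order — order 1: 1; order 2: 3; order 4: 3; order 5: 1; order 8: 1; order 10: 3; order 20: 3; order 40: 1.
Total: 1 + 3 + 3 + 1 + 1 + 3 + 3 + 1 = 16.

16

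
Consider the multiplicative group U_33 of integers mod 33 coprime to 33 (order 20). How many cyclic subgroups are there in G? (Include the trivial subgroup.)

Group the elements of G by the cyclic subgroup they generate; each cyclic subgroup of order d accounts for φ(d) elements.
Cyclic subgroups by order — order 1: 1; order 2: 3; order 5: 1; order 10: 3.
Total: 8.

8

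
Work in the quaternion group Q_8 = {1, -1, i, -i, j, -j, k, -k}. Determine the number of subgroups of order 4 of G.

3

|G| = 8 and 4 | 8, so subgroups of order 4 are possible by Lagrange.
The subgroups of order 4 are: {1, -1, i, -i}; {1, -1, j, -j}; {1, -1, k, -k}.
So G has 3 subgroups of order 4.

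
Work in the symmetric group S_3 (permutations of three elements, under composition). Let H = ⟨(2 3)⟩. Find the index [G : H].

|⟨(2 3)⟩| = 2 and |G| = 6.
By Lagrange, [G : H] = |G|/|H| = 6/2 = 3.

3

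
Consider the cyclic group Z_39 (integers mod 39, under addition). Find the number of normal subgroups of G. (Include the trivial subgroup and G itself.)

G is abelian, so every subgroup is normal.
G has 4 subgroups in total, hence 4 normal subgroups.

4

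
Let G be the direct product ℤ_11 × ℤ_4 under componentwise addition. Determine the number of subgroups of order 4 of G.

1

|G| = 44 and 4 | 44, so subgroups of order 4 are possible by Lagrange.
The subgroups of order 4 are: {(0,0), (0,1), (0,2), (0,3)}.
So G has 1 subgroup of order 4.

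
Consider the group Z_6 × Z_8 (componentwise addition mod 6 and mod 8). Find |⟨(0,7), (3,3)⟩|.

|⟨(0,7)⟩| = 8 and |⟨(3,3)⟩| = 8, so |H| is a multiple of lcm(8, 8) = 8 and divides |G| = 48.
Closing under the operation: H = {(0,0), (0,1), (0,2), (0,3), (0,4), (0,5), (0,6), (0,7), (3,0), (3,1), (3,2), (3,3), (3,4), (3,5), (3,6), (3,7)}, so |H| = 16.

16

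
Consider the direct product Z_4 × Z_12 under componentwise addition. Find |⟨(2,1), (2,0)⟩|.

|⟨(2,1)⟩| = 12 and |⟨(2,0)⟩| = 2, so |H| is a multiple of lcm(12, 2) = 12 and divides |G| = 48.
Closing under the operation: H = {(0,0), (0,1), (0,2), (0,3), (0,4), (0,5), (0,6), (0,7), (0,8), (0,9), (0,10), (0,11), (2,0), (2,1), (2,2), (2,3), (2,4), (2,5), (2,6), (2,7), (2,8), (2,9), (2,10), (2,11)}, so |H| = 24.

24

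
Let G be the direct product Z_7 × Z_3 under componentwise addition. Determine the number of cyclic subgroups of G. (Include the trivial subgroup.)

4

Each element a generates a cyclic subgroup ⟨a⟩; distinct elements may generate the same one (a cyclic group of order d has φ(d) generators).
Cyclic subgroups by order — order 1: 1; order 3: 1; order 7: 1; order 21: 1.
Total: 4.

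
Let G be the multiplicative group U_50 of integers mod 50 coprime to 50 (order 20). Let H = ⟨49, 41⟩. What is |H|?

|⟨49⟩| = 2 and |⟨41⟩| = 5, so |H| is a multiple of lcm(2, 5) = 10 and divides |G| = 20.
Closing under the operation: H = {1, 9, 11, 19, 21, 29, 31, 39, 41, 49}, so |H| = 10.

10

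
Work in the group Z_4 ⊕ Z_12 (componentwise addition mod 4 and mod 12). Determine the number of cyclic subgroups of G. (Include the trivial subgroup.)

20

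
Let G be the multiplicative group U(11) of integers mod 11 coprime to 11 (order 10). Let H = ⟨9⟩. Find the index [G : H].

2

|⟨9⟩| = 5 and |G| = 10.
By Lagrange, [G : H] = |G|/|H| = 10/5 = 2.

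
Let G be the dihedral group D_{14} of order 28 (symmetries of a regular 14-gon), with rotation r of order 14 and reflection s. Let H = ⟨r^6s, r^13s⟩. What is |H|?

|⟨r^6s⟩| = 2 and |⟨r^13s⟩| = 2, so |H| is a multiple of lcm(2, 2) = 2 and divides |G| = 28.
Closing under the operation: H = {e, r^7, r^6s, r^13s}, so |H| = 4.

4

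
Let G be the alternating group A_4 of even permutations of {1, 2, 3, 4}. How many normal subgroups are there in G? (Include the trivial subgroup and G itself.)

3

G has 10 subgroups. Checking conjugation-invariance by order — order 1: 1/1 normal; order 2: 0/3 normal; order 3: 0/4 normal; order 4: 1/1 normal; order 12: 1/1 normal.
Total normal subgroups: 3.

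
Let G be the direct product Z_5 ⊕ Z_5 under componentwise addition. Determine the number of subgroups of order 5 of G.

|G| = 25 and 5 | 25, so subgroups of order 5 are possible by Lagrange.
The subgroups of order 5 are: {(0,0), (0,1), (0,2), (0,3), (0,4)}; {(0,0), (1,0), (2,0), (3,0), (4,0)}; {(0,0), (1,1), (2,2), (3,3), (4,4)}; {(0,0), (1,2), (2,4), (3,1), (4,3)}; … (6 in all).
So G has 6 subgroups of order 5.

6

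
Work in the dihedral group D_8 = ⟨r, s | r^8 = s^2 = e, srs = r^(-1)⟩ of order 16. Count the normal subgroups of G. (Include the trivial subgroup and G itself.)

7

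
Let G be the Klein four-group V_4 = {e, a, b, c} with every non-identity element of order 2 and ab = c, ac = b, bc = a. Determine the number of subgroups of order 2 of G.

|G| = 4 and 2 | 4, so subgroups of order 2 are possible by Lagrange.
The subgroups of order 2 are: {e, a}; {e, b}; {e, c}.
So G has 3 subgroups of order 2.

3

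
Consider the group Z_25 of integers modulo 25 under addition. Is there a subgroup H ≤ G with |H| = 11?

11 does not divide |G| = 25, so by Lagrange no subgroup of order 11 exists.

No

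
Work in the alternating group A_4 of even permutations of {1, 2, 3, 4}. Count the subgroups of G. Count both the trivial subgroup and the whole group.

10

|G| = 12, so by Lagrange every subgroup order divides 12. Divisors: 1, 2, 3, 4, 6, 12.
Subgroups by order — order 1: 1; order 2: 3; order 3: 4; order 4: 1; order 6: 0; order 12: 1.
Total: 1 + 3 + 4 + 1 + 0 + 1 = 10.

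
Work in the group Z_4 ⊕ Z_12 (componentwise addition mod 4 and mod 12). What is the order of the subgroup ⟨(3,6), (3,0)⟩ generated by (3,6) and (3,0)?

|⟨(3,6)⟩| = 4 and |⟨(3,0)⟩| = 4, so |H| is a multiple of lcm(4, 4) = 4 and divides |G| = 48.
Closing under the operation: H = {(0,0), (0,6), (1,0), (1,6), (2,0), (2,6), (3,0), (3,6)}, so |H| = 8.

8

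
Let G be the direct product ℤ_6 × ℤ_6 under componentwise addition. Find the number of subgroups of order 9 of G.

1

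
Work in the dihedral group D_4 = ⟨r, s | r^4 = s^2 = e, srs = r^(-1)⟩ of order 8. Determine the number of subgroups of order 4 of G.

3

|G| = 8 and 4 | 8, so subgroups of order 4 are possible by Lagrange.
The subgroups of order 4 are: {e, r, r^2, r^3}; {e, r^2, s, r^2s}; {e, r^2, rs, r^3s}.
So G has 3 subgroups of order 4.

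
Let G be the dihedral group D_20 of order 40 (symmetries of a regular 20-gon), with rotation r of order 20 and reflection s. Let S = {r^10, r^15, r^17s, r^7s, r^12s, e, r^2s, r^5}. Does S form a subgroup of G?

Yes

|S| = 8 divides |G| = 40, consistent with Lagrange.
S contains the identity, every element's inverse is in S, and S is closed under ·: it is a subgroup.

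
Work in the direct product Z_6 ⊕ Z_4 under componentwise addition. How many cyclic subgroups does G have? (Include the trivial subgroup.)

12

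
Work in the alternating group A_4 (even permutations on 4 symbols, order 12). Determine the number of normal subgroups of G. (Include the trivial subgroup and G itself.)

3

G has 10 subgroups. Checking conjugation-invariance by order — order 1: 1/1 normal; order 2: 0/3 normal; order 3: 0/4 normal; order 4: 1/1 normal; order 12: 1/1 normal.
Total normal subgroups: 3.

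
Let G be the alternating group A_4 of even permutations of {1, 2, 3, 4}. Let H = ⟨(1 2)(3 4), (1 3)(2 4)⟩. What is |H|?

|⟨(1 2)(3 4)⟩| = 2 and |⟨(1 3)(2 4)⟩| = 2, so |H| is a multiple of lcm(2, 2) = 2 and divides |G| = 12.
Closing under the operation: H = {e, (1 2)(3 4), (1 3)(2 4), (1 4)(2 3)}, so |H| = 4.

4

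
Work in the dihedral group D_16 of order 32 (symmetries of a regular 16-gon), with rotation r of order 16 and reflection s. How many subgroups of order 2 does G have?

17

|G| = 32 and 2 | 32, so subgroups of order 2 are possible by Lagrange.
The subgroups of order 2 are: {e, r^10s}; {e, r^11s}; {e, r^12s}; {e, r^13s}; … (17 in all).
So G has 17 subgroups of order 2.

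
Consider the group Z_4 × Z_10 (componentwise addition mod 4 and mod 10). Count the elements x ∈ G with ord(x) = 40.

An element (a,b) has order lcm(ord(a), ord(b)); count pairs with lcm equal to 40.
Enumerating gives 0 such elements.

0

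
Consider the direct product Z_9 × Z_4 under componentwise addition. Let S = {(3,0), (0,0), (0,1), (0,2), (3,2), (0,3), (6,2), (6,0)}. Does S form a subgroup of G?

|S| = 8 does not divide |G| = 36, so by Lagrange S is not a subgroup.

No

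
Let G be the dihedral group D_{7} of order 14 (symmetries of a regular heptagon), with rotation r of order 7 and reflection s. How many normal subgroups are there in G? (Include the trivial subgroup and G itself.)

G has 10 subgroups. Checking conjugation-invariance by order — order 1: 1/1 normal; order 2: 0/7 normal; order 7: 1/1 normal; order 14: 1/1 normal.
Total normal subgroups: 3.

3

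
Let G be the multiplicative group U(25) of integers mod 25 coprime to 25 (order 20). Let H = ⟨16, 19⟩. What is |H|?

10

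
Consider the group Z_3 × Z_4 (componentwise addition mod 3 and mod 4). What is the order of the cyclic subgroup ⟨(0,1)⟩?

4

The order of (0,1) in Z_3 × Z_4 is lcm(ord(0) in Z_3, ord(1) in Z_4).
ord(0) = 1 and ord(1) = 4, so |⟨(0,1)⟩| = lcm(1, 4) = 4.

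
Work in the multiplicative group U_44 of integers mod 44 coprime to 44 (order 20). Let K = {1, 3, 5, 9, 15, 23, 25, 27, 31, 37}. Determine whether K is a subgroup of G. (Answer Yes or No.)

Yes

|K| = 10 divides |G| = 20, consistent with Lagrange.
K contains the identity, every element's inverse is in K, and K is closed under ·: it is a subgroup.
In fact K = ⟨3⟩.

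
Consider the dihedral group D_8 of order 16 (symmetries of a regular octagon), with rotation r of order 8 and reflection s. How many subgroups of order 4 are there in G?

|G| = 16 and 4 | 16, so subgroups of order 4 are possible by Lagrange.
The subgroups of order 4 are: {e, r^2, r^4, r^6}; {e, r^4, r^2s, r^6s}; {e, r^4, r^3s, r^7s}; {e, r^4, s, r^4s}; … (5 in all).
So G has 5 subgroups of order 4.

5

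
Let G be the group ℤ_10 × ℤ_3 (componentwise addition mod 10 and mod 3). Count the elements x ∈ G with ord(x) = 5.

4

An element (a,b) has order lcm(ord(a), ord(b)); count pairs with lcm equal to 5.
Enumerating gives 4 such elements.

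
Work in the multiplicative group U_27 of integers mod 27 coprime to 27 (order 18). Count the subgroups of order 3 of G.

|G| = 18 and 3 | 18, so subgroups of order 3 are possible by Lagrange.
The subgroups of order 3 are: {1, 10, 19}.
So G has 1 subgroup of order 3.

1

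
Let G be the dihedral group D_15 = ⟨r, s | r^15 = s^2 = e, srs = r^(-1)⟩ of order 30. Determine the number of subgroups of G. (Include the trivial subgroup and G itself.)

|G| = 30, so by Lagrange every subgroup order divides 30. Divisors: 1, 2, 3, 5, 6, 10, 15, 30.
Subgroups by order — order 1: 1; order 2: 15; order 3: 1; order 5: 1; order 6: 5; order 10: 3; order 15: 1; order 30: 1.
Total: 1 + 15 + 1 + 1 + 5 + 3 + 1 + 1 = 28.

28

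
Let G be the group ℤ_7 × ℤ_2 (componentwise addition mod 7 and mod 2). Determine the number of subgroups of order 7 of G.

1

|G| = 14 and 7 | 14, so subgroups of order 7 are possible by Lagrange.
The subgroups of order 7 are: {(0,0), (1,0), (2,0), (3,0), (4,0), (5,0), (6,0)}.
So G has 1 subgroup of order 7.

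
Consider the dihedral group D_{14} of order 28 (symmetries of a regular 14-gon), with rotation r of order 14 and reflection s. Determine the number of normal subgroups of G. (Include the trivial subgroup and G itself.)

G has 28 subgroups. Checking conjugation-invariance by order — order 1: 1/1 normal; order 2: 1/15 normal; order 4: 0/7 normal; order 7: 1/1 normal; order 14: 3/3 normal; order 28: 1/1 normal.
Total normal subgroups: 7.

7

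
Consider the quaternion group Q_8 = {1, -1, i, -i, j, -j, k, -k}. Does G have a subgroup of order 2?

Yes

2 | 8. A subgroup of order 2 is {1, -1}.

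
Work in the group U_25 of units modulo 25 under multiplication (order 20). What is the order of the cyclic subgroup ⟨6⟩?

Compute successive powers of 6 mod 25: 6, 11, 16, 21, 1; 6^5 ≡ 1 (mod 25).
So |⟨6⟩| = 5.

5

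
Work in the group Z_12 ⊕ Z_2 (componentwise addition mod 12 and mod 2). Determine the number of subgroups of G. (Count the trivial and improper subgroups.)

16

|G| = 24, so by Lagrange every subgroup order divides 24. Divisors: 1, 2, 3, 4, 6, 8, 12, 24.
Subgroups by order — order 1: 1; order 2: 3; order 3: 1; order 4: 3; order 6: 3; order 8: 1; order 12: 3; order 24: 1.
Total: 1 + 3 + 1 + 3 + 3 + 1 + 3 + 1 = 16.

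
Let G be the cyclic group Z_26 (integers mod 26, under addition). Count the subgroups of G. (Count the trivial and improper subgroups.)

A cyclic group of order 26 has exactly one subgroup for each divisor of 26.
Divisors of 26: 1, 2, 13, 26.
So Z_26 has 4 subgroups.

4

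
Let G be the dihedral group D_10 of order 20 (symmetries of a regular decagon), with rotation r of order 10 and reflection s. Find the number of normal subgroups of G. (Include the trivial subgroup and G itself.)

G has 22 subgroups. Checking conjugation-invariance by order — order 1: 1/1 normal; order 2: 1/11 normal; order 4: 0/5 normal; order 5: 1/1 normal; order 10: 3/3 normal; order 20: 1/1 normal.
Total normal subgroups: 7.

7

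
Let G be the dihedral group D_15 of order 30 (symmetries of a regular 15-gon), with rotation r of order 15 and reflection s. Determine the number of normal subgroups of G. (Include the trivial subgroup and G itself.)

G has 28 subgroups. Checking conjugation-invariance by order — order 1: 1/1 normal; order 2: 0/15 normal; order 3: 1/1 normal; order 5: 1/1 normal; order 6: 0/5 normal; order 10: 0/3 normal; order 15: 1/1 normal; order 30: 1/1 normal.
Total normal subgroups: 5.

5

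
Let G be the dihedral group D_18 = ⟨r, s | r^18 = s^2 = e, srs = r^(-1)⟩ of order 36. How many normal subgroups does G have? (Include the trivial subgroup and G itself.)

9

G has 45 subgroups. Checking conjugation-invariance by order — order 1: 1/1 normal; order 2: 1/19 normal; order 3: 1/1 normal; order 4: 0/9 normal; order 6: 1/7 normal; order 9: 1/1 normal; order 12: 0/3 normal; order 18: 3/3 normal; order 36: 1/1 normal.
Total normal subgroups: 9.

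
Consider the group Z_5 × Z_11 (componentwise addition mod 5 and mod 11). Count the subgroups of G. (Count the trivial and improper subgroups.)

4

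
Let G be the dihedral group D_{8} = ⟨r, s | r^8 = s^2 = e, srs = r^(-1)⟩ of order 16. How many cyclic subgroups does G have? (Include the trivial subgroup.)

12

Each element a generates a cyclic subgroup ⟨a⟩; distinct elements may generate the same one (a cyclic group of order d has φ(d) generators).
Cyclic subgroups by order — order 1: 1; order 2: 9; order 4: 1; order 8: 1.
Total: 12.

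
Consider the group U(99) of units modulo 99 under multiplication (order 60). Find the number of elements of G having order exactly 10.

12

Enumerating element orders in G gives 12 elements of order 10.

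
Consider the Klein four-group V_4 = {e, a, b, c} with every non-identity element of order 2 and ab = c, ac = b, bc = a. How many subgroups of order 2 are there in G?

|G| = 4 and 2 | 4, so subgroups of order 2 are possible by Lagrange.
The subgroups of order 2 are: {e, a}; {e, b}; {e, c}.
So G has 3 subgroups of order 2.

3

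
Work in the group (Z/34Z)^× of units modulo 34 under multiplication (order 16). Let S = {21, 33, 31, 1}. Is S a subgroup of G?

No

21 ∈ S but its inverse 13 ∉ S, so S is not a subgroup.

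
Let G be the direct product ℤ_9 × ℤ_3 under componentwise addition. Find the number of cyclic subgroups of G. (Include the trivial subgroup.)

Group the elements of G by the cyclic subgroup they generate; each cyclic subgroup of order d accounts for φ(d) elements.
Cyclic subgroups by order — order 1: 1; order 3: 4; order 9: 3.
Total: 8.

8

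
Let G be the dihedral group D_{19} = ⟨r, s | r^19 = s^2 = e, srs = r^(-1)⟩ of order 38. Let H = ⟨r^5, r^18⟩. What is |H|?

|⟨r^5⟩| = 19 and |⟨r^18⟩| = 19, so |H| is a multiple of lcm(19, 19) = 19 and divides |G| = 38.
Closing under the operation: H = {e, r, r^2, r^3, r^4, r^5, r^6, r^7, r^8, r^9, r^10, r^11, r^12, r^13, r^14, r^15, r^16, r^17, r^18}, so |H| = 19.

19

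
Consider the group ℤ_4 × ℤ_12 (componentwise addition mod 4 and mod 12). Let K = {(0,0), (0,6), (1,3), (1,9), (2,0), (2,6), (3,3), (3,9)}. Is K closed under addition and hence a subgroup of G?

Yes

|K| = 8 divides |G| = 48, consistent with Lagrange.
K contains the identity, every element's inverse is in K, and K is closed under +: it is a subgroup.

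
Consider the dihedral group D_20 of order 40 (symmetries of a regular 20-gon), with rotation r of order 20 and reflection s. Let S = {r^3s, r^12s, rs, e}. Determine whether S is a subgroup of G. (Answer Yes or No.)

No

Closure fails: r^3s · rs = r^2 ∉ S. So S is not a subgroup.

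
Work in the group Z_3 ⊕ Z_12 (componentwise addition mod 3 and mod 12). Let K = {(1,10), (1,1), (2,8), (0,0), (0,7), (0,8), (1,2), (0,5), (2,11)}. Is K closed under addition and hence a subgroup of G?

(1,2) ∈ K but its inverse (2,10) ∉ K, so K is not a subgroup.

No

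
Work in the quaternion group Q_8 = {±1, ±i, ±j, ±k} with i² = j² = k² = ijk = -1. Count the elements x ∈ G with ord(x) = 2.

The elements of order 2 are: -1.
That's 1.

1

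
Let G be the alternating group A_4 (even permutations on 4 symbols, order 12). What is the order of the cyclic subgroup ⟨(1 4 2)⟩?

3

Computing powers of (1 4 2): the smallest k with ((1 4 2))^k = e is k = 3.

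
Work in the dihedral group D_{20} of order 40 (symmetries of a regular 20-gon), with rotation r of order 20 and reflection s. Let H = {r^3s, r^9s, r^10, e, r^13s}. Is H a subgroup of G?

No

Closure fails: r^10 · r^9s = r^19s ∉ H. So H is not a subgroup.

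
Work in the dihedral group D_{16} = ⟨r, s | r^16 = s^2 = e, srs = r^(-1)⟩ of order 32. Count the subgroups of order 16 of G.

|G| = 32 and 16 | 32, so subgroups of order 16 are possible by Lagrange.
The subgroups of order 16 are: {e, r, r^2, r^3, r^4, r^5, r^6, r^7, r^8, r^9, r^10, r^11, r^12, r^13, r^14, r^15}; {e, r^2, r^4, r^6, r^8, r^10, r^12, r^14, s, r^2s, r^4s, r^6s, r^8s, r^10s, r^12s, r^14s}; {e, r^2, r^4, r^6, r^8, r^10, r^12, r^14, rs, r^3s, r^5s, r^7s, r^9s, r^11s, r^13s, r^15s}.
So G has 3 subgroups of order 16.

3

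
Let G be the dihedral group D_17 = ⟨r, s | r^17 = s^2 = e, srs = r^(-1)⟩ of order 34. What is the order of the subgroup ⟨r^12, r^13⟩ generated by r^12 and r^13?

17

|⟨r^12⟩| = 17 and |⟨r^13⟩| = 17, so |H| is a multiple of lcm(17, 17) = 17 and divides |G| = 34.
Closing under the operation: H = {e, r, r^2, r^3, r^4, r^5, r^6, r^7, r^8, r^9, r^10, r^11, r^12, r^13, r^14, r^15, r^16}, so |H| = 17.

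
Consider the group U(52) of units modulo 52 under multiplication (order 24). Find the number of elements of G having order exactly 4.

The elements of order 4 are: 5, 21, 31, 47.
That's 4.

4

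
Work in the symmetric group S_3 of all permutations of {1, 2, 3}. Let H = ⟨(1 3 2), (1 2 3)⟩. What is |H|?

|⟨(1 3 2)⟩| = 3 and |⟨(1 2 3)⟩| = 3, so |H| is a multiple of lcm(3, 3) = 3 and divides |G| = 6.
Closing under the operation: H = {e, (1 2 3), (1 3 2)}, so |H| = 3.

3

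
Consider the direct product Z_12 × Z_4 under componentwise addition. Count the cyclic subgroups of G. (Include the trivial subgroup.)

Group the elements of G by the cyclic subgroup they generate; each cyclic subgroup of order d accounts for φ(d) elements.
Cyclic subgroups by order — order 1: 1; order 2: 3; order 3: 1; order 4: 6; order 6: 3; order 12: 6.
Total: 20.

20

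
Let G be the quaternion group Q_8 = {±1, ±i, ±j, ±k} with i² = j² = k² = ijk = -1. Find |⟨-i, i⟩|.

4

|⟨-i⟩| = 4 and |⟨i⟩| = 4, so |H| is a multiple of lcm(4, 4) = 4 and divides |G| = 8.
Closing under the operation: H = {1, -1, i, -i}, so |H| = 4.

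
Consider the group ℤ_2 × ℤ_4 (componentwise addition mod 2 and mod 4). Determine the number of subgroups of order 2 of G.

3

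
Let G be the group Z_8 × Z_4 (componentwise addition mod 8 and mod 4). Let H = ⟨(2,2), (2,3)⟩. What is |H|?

|⟨(2,2)⟩| = 4 and |⟨(2,3)⟩| = 4, so |H| is a multiple of lcm(4, 4) = 4 and divides |G| = 32.
Closing under the operation: H = {(0,0), (0,1), (0,2), (0,3), (2,0), (2,1), (2,2), (2,3), (4,0), (4,1), (4,2), (4,3), (6,0), (6,1), (6,2), (6,3)}, so |H| = 16.

16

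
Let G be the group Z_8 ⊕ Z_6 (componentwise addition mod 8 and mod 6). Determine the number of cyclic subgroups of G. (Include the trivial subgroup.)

16

Group the elements of G by the cyclic subgroup they generate; each cyclic subgroup of order d accounts for φ(d) elements.
Cyclic subgroups by order — order 1: 1; order 2: 3; order 3: 1; order 4: 2; order 6: 3; order 8: 2; order 12: 2; order 24: 2.
Total: 16.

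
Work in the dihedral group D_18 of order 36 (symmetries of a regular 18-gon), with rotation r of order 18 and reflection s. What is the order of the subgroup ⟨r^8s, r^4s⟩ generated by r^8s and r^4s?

|⟨r^8s⟩| = 2 and |⟨r^4s⟩| = 2, so |H| is a multiple of lcm(2, 2) = 2 and divides |G| = 36.
Closing under the operation: H = {e, r^2, r^4, r^6, r^8, r^10, r^12, r^14, r^16, s, r^2s, r^4s, r^6s, r^8s, r^10s, r^12s, r^14s, r^16s}, so |H| = 18.

18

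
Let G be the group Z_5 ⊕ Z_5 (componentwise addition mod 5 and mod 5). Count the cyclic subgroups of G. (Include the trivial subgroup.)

Each element a generates a cyclic subgroup ⟨a⟩; distinct elements may generate the same one (a cyclic group of order d has φ(d) generators).
Cyclic subgroups by order — order 1: 1; order 5: 6.
Total: 7.

7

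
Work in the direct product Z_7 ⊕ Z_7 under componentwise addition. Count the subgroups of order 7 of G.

|G| = 49 and 7 | 49, so subgroups of order 7 are possible by Lagrange.
The subgroups of order 7 are: {(0,0), (0,1), (0,2), (0,3), (0,4), (0,5), (0,6)}; {(0,0), (1,0), (2,0), (3,0), (4,0), (5,0), (6,0)}; {(0,0), (1,1), (2,2), (3,3), (4,4), (5,5), (6,6)}; {(0,0), (1,2), (2,4), (3,6), (4,1), (5,3), (6,5)}; … (8 in all).
So G has 8 subgroups of order 7.

8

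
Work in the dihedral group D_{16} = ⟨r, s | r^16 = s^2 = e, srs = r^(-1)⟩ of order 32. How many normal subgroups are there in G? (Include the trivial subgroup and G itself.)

8

G has 36 subgroups. Checking conjugation-invariance by order — order 1: 1/1 normal; order 2: 1/17 normal; order 4: 1/9 normal; order 8: 1/5 normal; order 16: 3/3 normal; order 32: 1/1 normal.
Total normal subgroups: 8.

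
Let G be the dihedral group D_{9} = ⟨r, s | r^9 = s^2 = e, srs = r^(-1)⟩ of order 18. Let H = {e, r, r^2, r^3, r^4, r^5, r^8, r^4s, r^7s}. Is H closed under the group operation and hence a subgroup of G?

No

r^2 ∈ H but its inverse r^7 ∉ H, so H is not a subgroup.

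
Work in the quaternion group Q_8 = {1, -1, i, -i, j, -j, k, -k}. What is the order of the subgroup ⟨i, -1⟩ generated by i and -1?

4

|⟨i⟩| = 4 and |⟨-1⟩| = 2, so |H| is a multiple of lcm(4, 2) = 4 and divides |G| = 8.
Closing under the operation: H = {1, -1, i, -i}, so |H| = 4.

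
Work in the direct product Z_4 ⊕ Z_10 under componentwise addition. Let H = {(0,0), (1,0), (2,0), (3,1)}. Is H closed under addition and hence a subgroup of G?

No

(1,0) ∈ H but its inverse (3,0) ∉ H, so H is not a subgroup.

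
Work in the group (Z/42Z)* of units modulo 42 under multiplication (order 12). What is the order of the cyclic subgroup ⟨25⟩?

Compute successive powers of 25 mod 42: 25, 37, 1; 25^3 ≡ 1 (mod 42).
So |⟨25⟩| = 3.

3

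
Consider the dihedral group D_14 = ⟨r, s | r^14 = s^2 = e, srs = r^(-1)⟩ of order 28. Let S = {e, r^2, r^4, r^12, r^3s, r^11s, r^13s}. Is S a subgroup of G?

No

r^4 ∈ S but its inverse r^10 ∉ S, so S is not a subgroup.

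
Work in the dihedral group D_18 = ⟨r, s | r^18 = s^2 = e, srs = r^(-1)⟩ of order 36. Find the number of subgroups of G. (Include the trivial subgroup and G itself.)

|G| = 36, so by Lagrange every subgroup order divides 36. Divisors: 1, 2, 3, 4, 6, 9, 12, 18, 36.
Subgroups by order — order 1: 1; order 2: 19; order 3: 1; order 4: 9; order 6: 7; order 9: 1; order 12: 3; order 18: 3; order 36: 1.
Total: 1 + 19 + 1 + 9 + 7 + 1 + 3 + 3 + 1 = 45.

45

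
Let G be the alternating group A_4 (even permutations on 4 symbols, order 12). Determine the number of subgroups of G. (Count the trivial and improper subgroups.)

10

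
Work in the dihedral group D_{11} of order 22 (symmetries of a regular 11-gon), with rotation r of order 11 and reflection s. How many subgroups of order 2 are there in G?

|G| = 22 and 2 | 22, so subgroups of order 2 are possible by Lagrange.
The subgroups of order 2 are: {e, r^10s}; {e, r^2s}; {e, r^3s}; {e, r^4s}; … (11 in all).
So G has 11 subgroups of order 2.

11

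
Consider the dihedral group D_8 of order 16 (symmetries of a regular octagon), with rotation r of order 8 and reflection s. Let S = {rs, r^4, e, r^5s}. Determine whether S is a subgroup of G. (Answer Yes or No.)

|S| = 4 divides |G| = 16, consistent with Lagrange.
S contains the identity, every element's inverse is in S, and S is closed under ·: it is a subgroup.

Yes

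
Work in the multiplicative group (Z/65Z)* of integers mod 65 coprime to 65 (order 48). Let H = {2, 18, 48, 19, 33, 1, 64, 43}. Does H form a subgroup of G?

No

48 ∈ H but its inverse 42 ∉ H, so H is not a subgroup.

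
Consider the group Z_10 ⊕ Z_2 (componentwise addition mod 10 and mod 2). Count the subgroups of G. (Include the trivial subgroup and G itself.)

|G| = 20, so by Lagrange every subgroup order divides 20. Divisors: 1, 2, 4, 5, 10, 20.
Subgroups by order — order 1: 1; order 2: 3; order 4: 1; order 5: 1; order 10: 3; order 20: 1.
Total: 1 + 3 + 1 + 1 + 3 + 1 = 10.

10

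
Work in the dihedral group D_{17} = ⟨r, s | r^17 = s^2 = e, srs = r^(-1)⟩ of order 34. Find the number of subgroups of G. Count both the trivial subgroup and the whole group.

20

|G| = 34, so by Lagrange every subgroup order divides 34. Divisors: 1, 2, 17, 34.
Subgroups by order — order 1: 1; order 2: 17; order 17: 1; order 34: 1.
Total: 1 + 17 + 1 + 1 = 20.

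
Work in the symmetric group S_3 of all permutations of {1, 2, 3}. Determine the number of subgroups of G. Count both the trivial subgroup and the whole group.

6

|G| = 6, so by Lagrange every subgroup order divides 6. Divisors: 1, 2, 3, 6.
Subgroups by order — order 1: 1; order 2: 3; order 3: 1; order 6: 1.
Total: 1 + 3 + 1 + 1 = 6.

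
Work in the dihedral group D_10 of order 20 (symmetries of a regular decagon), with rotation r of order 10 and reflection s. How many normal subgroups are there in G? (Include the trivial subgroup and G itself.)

7

G has 22 subgroups. Checking conjugation-invariance by order — order 1: 1/1 normal; order 2: 1/11 normal; order 4: 0/5 normal; order 5: 1/1 normal; order 10: 3/3 normal; order 20: 1/1 normal.
Total normal subgroups: 7.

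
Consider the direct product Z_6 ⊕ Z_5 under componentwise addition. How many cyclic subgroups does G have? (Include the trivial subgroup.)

Group the elements of G by the cyclic subgroup they generate; each cyclic subgroup of order d accounts for φ(d) elements.
Cyclic subgroups by order — order 1: 1; order 2: 1; order 3: 1; order 5: 1; order 6: 1; order 10: 1; order 15: 1; order 30: 1.
Total: 8.

8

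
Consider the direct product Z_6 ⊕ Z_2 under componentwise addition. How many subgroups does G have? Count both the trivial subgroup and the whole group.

|G| = 12, so by Lagrange every subgroup order divides 12. Divisors: 1, 2, 3, 4, 6, 12.
Subgroups by order — order 1: 1; order 2: 3; order 3: 1; order 4: 1; order 6: 3; order 12: 1.
Total: 1 + 3 + 1 + 1 + 3 + 1 = 10.

10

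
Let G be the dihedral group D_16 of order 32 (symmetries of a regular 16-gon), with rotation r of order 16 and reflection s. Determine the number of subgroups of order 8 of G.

|G| = 32 and 8 | 32, so subgroups of order 8 are possible by Lagrange.
The subgroups of order 8 are: {e, r^2, r^4, r^6, r^8, r^10, r^12, r^14}; {e, r^4, r^8, r^12, r^2s, r^6s, r^10s, r^14s}; {e, r^4, r^8, r^12, r^3s, r^7s, r^11s, r^15s}; {e, r^4, r^8, r^12, s, r^4s, r^8s, r^12s}; … (5 in all).
So G has 5 subgroups of order 8.

5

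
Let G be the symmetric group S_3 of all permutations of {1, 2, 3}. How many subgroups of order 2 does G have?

3

|G| = 6 and 2 | 6, so subgroups of order 2 are possible by Lagrange.
The subgroups of order 2 are: {e, (1 2)}; {e, (1 3)}; {e, (2 3)}.
So G has 3 subgroups of order 2.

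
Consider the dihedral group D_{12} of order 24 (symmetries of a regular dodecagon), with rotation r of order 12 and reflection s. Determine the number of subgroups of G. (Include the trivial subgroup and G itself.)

34

|G| = 24, so by Lagrange every subgroup order divides 24. Divisors: 1, 2, 3, 4, 6, 8, 12, 24.
Subgroups by order — order 1: 1; order 2: 13; order 3: 1; order 4: 7; order 6: 5; order 8: 3; order 12: 3; order 24: 1.
Total: 1 + 13 + 1 + 7 + 5 + 3 + 3 + 1 = 34.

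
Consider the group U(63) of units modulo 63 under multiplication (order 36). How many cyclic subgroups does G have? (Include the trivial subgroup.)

Each element a generates a cyclic subgroup ⟨a⟩; distinct elements may generate the same one (a cyclic group of order d has φ(d) generators).
Cyclic subgroups by order — order 1: 1; order 2: 3; order 3: 4; order 6: 12.
Total: 20.

20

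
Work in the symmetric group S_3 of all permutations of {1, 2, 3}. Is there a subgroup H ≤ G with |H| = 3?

Yes

3 | 6. A subgroup of order 3 is {e, (1 2 3), (1 3 2)}.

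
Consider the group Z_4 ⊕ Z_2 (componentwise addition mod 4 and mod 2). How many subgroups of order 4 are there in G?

|G| = 8 and 4 | 8, so subgroups of order 4 are possible by Lagrange.
The subgroups of order 4 are: {(0,0), (0,1), (2,0), (2,1)}; {(0,0), (1,0), (2,0), (3,0)}; {(0,0), (1,1), (2,0), (3,1)}.
So G has 3 subgroups of order 4.

3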